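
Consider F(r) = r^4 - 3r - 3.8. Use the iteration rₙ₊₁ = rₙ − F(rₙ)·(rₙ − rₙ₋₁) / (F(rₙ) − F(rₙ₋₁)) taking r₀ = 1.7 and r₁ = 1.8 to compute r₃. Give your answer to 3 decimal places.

F(1.7) = -0.54790, F(1.8) = 1.29760
r₂ = 1.80000 − 1.29760·(1.80000 − 1.70000) / (1.29760 − (-0.54790)) = 1.80000 − (0.12976)/(1.84550) = 1.72969
F(1.72969) = -0.03807
r₃ = 1.72969 − (-0.03807)·(1.72969 − 1.80000) / (-0.03807 − 1.29760) = 1.72969 − (0.00268)/(-1.33567) = 1.73169

1.732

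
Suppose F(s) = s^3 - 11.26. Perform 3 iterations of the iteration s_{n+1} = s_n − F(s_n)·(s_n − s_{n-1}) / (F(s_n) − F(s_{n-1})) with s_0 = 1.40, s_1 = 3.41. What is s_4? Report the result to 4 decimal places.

2.2722

F(1.40) = -8.516000, F(3.41) = 28.391821
s_2 = 3.410000 − 28.391821·(3.410000 − 1.400000) / (28.391821 − (-8.516000)) = 3.410000 − (57.067560)/(36.907821) = 1.863781
F(1.863781) = -4.785818
s_3 = 1.863781 − (-4.785818)·(1.863781 − 3.410000) / (-4.785818 − 28.391821) = 1.863781 − (7.399921)/(-33.177639) = 2.086821
F(2.086821) = -2.172269
s_4 = 2.086821 − (-2.172269)·(2.086821 − 1.863781) / (-2.172269 − (-4.785818)) = 2.086821 − (-0.484502)/(2.613549) = 2.272202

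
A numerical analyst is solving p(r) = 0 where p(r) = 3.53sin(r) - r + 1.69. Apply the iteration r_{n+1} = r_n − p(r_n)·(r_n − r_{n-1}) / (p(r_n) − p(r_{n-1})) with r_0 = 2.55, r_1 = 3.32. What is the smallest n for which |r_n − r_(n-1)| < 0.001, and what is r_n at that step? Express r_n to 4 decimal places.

n = 4, r_n = 2.8167

p(2.55) = 1.108624, p(3.32) = -2.256442
r_2 = 3.320000 − (-2.256442)·(0.770000)/(-3.365066) = 2.803677;  |Δ| = 0.516323
p(2.803677) = 0.056593
r_3 = 2.803677 − 0.056593·(-0.516323)/(2.313035) = 2.816310;  |Δ| = 0.012633
p(2.816310) = 0.001796
r_4 = 2.816310 − 0.001796·(0.012633)/(-0.054797) = 2.816724;  |Δ| = 0.000414
|r_4 − r_3| = 0.000414 < 0.001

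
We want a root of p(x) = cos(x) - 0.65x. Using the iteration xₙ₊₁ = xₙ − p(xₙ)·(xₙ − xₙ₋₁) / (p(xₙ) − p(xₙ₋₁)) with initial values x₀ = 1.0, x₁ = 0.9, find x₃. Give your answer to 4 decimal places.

p(1.0) = -0.109698, p(0.9) = 0.036610
x₂ = 0.900000 − 0.036610·(0.900000 − 1.000000) / (0.036610 − (-0.109698)) = 0.900000 − (-0.003661)/(0.146308) = 0.925023
p(0.925023) = 0.000552
x₃ = 0.925023 − 0.000552·(0.925023 − 0.900000) / (0.000552 − 0.036610) = 0.925023 − (0.000014)/(-0.036058) = 0.925406

0.9254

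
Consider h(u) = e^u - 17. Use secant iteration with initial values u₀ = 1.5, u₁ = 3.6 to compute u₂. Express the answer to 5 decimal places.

2.31853

h(1.5) = -12.5183109, h(3.6) = 19.5982344
u₂ = 3.6000000 − 19.5982344·(3.6000000 − 1.5000000) / (19.5982344 − (-12.5183109)) = 3.6000000 − (41.1562923)/(32.1165454) = 2.3185330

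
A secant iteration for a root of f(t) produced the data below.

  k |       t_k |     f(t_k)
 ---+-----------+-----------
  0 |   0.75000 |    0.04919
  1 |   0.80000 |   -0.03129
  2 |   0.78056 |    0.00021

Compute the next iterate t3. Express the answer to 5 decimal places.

0.78069

t3 = 0.78056 − 0.00021·(0.78056 − 0.80000) / (0.00021 − (-0.03129))
   = 0.78056 − (-0.0000041)/(0.0315000) = 0.7806896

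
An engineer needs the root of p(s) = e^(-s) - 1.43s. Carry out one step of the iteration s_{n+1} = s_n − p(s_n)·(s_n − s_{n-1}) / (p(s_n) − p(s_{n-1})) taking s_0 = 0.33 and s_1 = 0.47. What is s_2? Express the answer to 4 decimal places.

0.4476

p(0.33) = 0.247024, p(0.47) = -0.047098
s_2 = 0.470000 − (-0.047098)·(0.470000 − 0.330000) / (-0.047098 − 0.247024) = 0.470000 − (-0.006594)/(-0.294121) = 0.447582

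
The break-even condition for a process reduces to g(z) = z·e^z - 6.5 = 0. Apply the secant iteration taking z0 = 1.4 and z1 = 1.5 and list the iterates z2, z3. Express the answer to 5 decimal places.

g(1.4) = -0.8227200, g(1.5) = 0.2225336
z2 = 1.5000000 − 0.2225336·(1.5000000 − 1.4000000) / (0.2225336 − (-0.8227200)) = 1.5000000 − (0.0222534)/(1.0452537) = 1.4787101
g(1.4787101) = -0.0124807
z3 = 1.4787101 − (-0.0124807)·(1.4787101 − 1.5000000) / (-0.0124807 − 0.2225336) = 1.4787101 − (0.0002657)/(-0.2350143) = 1.4798407

1.47871, 1.47984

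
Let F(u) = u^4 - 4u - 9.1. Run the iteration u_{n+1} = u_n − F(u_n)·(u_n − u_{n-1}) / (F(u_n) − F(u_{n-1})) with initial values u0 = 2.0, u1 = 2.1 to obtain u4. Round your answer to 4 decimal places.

F(2.0) = -1.100000, F(2.1) = 1.948100
u2 = 2.100000 − 1.948100·(2.100000 − 2.000000) / (1.948100 − (-1.100000)) = 2.100000 − (0.194810)/(3.048100) = 2.036088
F(2.036088) = -0.057900
u3 = 2.036088 − (-0.057900)·(2.036088 − 2.100000) / (-0.057900 − 1.948100) = 2.036088 − (0.003701)/(-2.006000) = 2.037933
F(2.037933) = -0.002910
u4 = 2.037933 − (-0.002910)·(2.037933 − 2.036088) / (-0.002910 − (-0.057900)) = 2.037933 − (-0.000005)/(0.054991) = 2.038030

2.0380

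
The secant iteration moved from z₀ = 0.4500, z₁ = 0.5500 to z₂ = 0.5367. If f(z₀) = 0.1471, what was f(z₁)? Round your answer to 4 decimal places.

The secant line through (0.4500, 0.1471) and (0.5500, f(z₁)) crosses zero at z₂ = 0.5367.
So (0.4500, 0.1471), (0.5500, f(z₁)), (0.5367, 0) are collinear:
f(z₁) = 0.1471 · (0.5500 − 0.5367) / (0.4500 − 0.5367) = 0.1471 · (0.013300)/(-0.086700) = -0.022566

-0.0226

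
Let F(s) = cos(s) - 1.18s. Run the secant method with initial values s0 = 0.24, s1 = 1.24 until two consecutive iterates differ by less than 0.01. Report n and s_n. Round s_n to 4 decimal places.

F(0.24) = 0.688138, F(1.24) = -1.138404
s2 = 1.240000 − (-1.138404)·(1.000000)/(-1.826542) = 0.616744;  |Δ| = 0.623256
F(0.616744) = 0.088009
s3 = 0.616744 − 0.088009·(-0.623256)/(1.226412) = 0.661469;  |Δ| = 0.044726
F(0.661469) = 0.008557
s4 = 0.661469 − 0.008557·(0.044726)/(-0.079452) = 0.666286;  |Δ| = 0.004817
|s4 − s3| = 0.004817 < 0.01

n = 4, s_n = 0.6663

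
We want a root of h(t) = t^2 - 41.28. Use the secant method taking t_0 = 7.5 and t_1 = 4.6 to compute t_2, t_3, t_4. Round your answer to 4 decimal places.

6.2628, 6.4522, 6.4246

h(7.5) = 14.970000, h(4.6) = -20.120000
t_2 = 4.600000 − (-20.120000)·(4.600000 − 7.500000) / (-20.120000 − 14.970000) = 4.600000 − (58.348000)/(-35.090000) = 6.262810
h(6.262810) = -2.057212
t_3 = 6.262810 − (-2.057212)·(6.262810 − 4.600000) / (-2.057212 − (-20.120000)) = 6.262810 − (-3.420752)/(18.062788) = 6.452191
h(6.452191) = 0.350770
t_4 = 6.452191 − 0.350770·(6.452191 − 6.262810) / (0.350770 − (-2.057212)) = 6.452191 − (0.066429)/(2.407982) = 6.424604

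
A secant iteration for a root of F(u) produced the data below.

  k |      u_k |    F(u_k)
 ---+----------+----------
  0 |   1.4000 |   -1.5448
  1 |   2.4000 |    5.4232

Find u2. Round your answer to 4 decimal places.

u2 = 2.4000 − 5.4232·(2.4000 − 1.4000) / (5.4232 − (-1.5448))
   = 2.4000 − (5.423200)/(6.968000) = 1.621699

1.6217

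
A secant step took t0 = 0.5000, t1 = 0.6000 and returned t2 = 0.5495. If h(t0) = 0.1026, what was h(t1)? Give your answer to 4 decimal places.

The secant line through (0.5000, 0.1026) and (0.6000, h(t1)) crosses zero at t2 = 0.5495.
So (0.5000, 0.1026), (0.6000, h(t1)), (0.5495, 0) are collinear:
h(t1) = 0.1026 · (0.6000 − 0.5495) / (0.5000 − 0.5495) = 0.1026 · (0.050500)/(-0.049500) = -0.104673

-0.1047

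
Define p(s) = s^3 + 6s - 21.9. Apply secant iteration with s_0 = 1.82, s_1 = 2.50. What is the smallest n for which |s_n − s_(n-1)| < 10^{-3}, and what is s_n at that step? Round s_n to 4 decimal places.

p(1.82) = -4.951432, p(2.50) = 8.725000
s_2 = 2.500000 − 8.725000·(0.680000)/(13.676432) = 2.066188;  |Δ| = 0.433812
p(2.066188) = -0.682040
s_3 = 2.066188 − (-0.682040)·(-0.433812)/(-9.407040) = 2.097641;  |Δ| = 0.031453
p(2.097641) = -0.084333
s_4 = 2.097641 − (-0.084333)·(0.031453)/(0.597708) = 2.102079;  |Δ| = 0.004438
p(2.102079) = 0.000998
s_5 = 2.102079 − 0.000998·(0.004438)/(0.085331) = 2.102027;  |Δ| = 0.000052
|s_5 − s_4| = 0.000052 < 10^{-3}

n = 5, s_n = 2.1020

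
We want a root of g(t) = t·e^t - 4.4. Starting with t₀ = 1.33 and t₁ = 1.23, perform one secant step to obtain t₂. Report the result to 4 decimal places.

1.2534

g(1.33) = 0.628788, g(1.23) = -0.191888
t₂ = 1.230000 − (-0.191888)·(1.230000 − 1.330000) / (-0.191888 − 0.628788) = 1.230000 − (0.019189)/(-0.820675) = 1.253382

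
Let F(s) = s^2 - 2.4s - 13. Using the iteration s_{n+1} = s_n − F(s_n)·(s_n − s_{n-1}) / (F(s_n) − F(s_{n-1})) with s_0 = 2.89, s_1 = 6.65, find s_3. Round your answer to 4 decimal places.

F(2.89) = -11.583900, F(6.65) = 15.262500
s_2 = 6.650000 − 15.262500·(6.650000 − 2.890000) / (15.262500 − (-11.583900)) = 6.650000 − (57.387000)/(26.846400) = 4.512395
F(4.512395) = -3.468040
s_3 = 4.512395 − (-3.468040)·(4.512395 − 6.650000) / (-3.468040 − 15.262500) = 4.512395 − (7.413299)/(-18.730540) = 4.908182

4.9082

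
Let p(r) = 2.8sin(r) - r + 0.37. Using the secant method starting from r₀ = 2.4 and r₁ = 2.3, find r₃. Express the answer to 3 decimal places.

p(2.4) = -0.13870, p(2.3) = 0.15797
r₂ = 2.30000 − 0.15797·(2.30000 − 2.40000) / (0.15797 − (-0.13870)) = 2.30000 − (-0.01580)/(0.29668) = 2.35325
p(2.35325) = 0.00248
r₃ = 2.35325 − 0.00248·(2.35325 − 2.30000) / (0.00248 − 0.15797) = 2.35325 − (0.00013)/(-0.15550) = 2.35410

2.354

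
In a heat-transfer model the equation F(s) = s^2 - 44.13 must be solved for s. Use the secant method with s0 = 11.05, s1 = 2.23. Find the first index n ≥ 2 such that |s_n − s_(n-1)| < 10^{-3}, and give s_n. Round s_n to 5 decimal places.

F(11.05) = 77.9725000, F(2.23) = -39.1571000
s2 = 2.2300000 − (-39.1571000)·(-8.8200000)/(-117.1296000) = 5.1785768;  |Δ| = 2.9485768
F(5.1785768) = -17.3123423
s3 = 5.1785768 − (-17.3123423)·(2.9485768)/(21.8447577) = 7.5153741;  |Δ| = 2.3367973
F(7.5153741) = 12.3508479
s4 = 7.5153741 − 12.3508479·(2.3367973)/(29.6631902) = 6.5424030;  |Δ| = 0.9729711
F(6.5424030) = -1.3269635
s5 = 6.5424030 − (-1.3269635)·(-0.9729711)/(-13.6778114) = 6.6367965;  |Δ| = 0.0943936
F(6.6367965) = -0.0829321
s6 = 6.6367965 − (-0.0829321)·(0.0943936)/(1.2440314) = 6.6430892;  |Δ| = 0.0062926
F(6.6430892) = 0.0006336
s7 = 6.6430892 − 0.0006336·(0.0062926)/(0.0835656) = 6.6430414;  |Δ| = 0.0000477
|s7 − s6| = 0.0000477 < 10^{-3}

n = 7, s_n = 6.64304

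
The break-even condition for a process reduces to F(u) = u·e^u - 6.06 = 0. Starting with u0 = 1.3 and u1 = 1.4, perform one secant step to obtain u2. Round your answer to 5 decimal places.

F(1.3) = -1.2899143, F(1.4) = -0.3827200
u2 = 1.4000000 − (-0.3827200)·(1.4000000 − 1.3000000) / (-0.3827200 − (-1.2899143)) = 1.4000000 − (-0.0382720)/(0.9071943) = 1.4421872

1.44219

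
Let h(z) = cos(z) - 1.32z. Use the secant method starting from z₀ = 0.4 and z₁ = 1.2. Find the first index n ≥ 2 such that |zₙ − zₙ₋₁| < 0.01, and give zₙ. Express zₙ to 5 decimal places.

h(0.4) = 0.3930610, h(1.2) = -1.2216422
z₂ = 1.2000000 − (-1.2216422)·(0.8000000)/(-1.6147032) = 0.5947409;  |Δ| = 0.6052591
h(0.5947409) = 0.0432357
z₃ = 0.5947409 − 0.0432357·(-0.6052591)/(1.2648779) = 0.6154297;  |Δ| = 0.0206888
h(0.6154297) = 0.0041582
z₄ = 0.6154297 − 0.0041582·(0.0206888)/(-0.0390774) = 0.6176312;  |Δ| = 0.0022015
|z₄ − z₃| = 0.0022015 < 0.01

n = 4, zₙ = 0.61763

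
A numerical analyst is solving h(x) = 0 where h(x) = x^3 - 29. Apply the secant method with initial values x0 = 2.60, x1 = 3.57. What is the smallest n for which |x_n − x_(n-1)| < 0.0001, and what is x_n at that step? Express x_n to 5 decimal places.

h(2.60) = -11.4240000, h(3.57) = 16.4992930
x2 = 3.5700000 − 16.4992930·(0.9700000)/(27.9232930) = 2.9968472;  |Δ| = 0.5731528
h(2.9968472) = -2.0850368
x3 = 2.9968472 − (-2.0850368)·(-0.5731528)/(-18.5843298) = 3.0611511;  |Δ| = 0.0643039
h(3.0611511) = -0.3150374
x4 = 3.0611511 − (-0.3150374)·(0.0643039)/(1.7699994) = 3.0725963;  |Δ| = 0.0114453
h(3.0725963) = 0.0079160
x5 = 3.0725963 − 0.0079160·(0.0114453)/(0.3229534) = 3.0723158;  |Δ| = 0.0002805
h(3.0723158) = -0.0000288
x6 = 3.0723158 − (-0.0000288)·(-0.0002805)/(-0.0079448) = 3.0723168;  |Δ| = 0.0000010
|x6 − x5| = 0.0000010 < 0.0001

n = 6, x_n = 3.07232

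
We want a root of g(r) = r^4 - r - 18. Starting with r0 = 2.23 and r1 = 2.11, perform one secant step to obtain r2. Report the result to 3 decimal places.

2.117

g(2.23) = 4.49973, g(2.11) = -0.28881
r2 = 2.11000 − (-0.28881)·(2.11000 − 2.23000) / (-0.28881 − 4.49973) = 2.11000 − (0.03466)/(-4.78854) = 2.11724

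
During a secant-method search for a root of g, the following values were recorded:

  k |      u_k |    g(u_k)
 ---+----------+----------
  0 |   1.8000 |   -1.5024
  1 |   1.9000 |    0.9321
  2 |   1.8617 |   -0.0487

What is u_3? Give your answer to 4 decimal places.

1.8636

u_3 = 1.8617 − (-0.0487)·(1.8617 − 1.9000) / (-0.0487 − 0.9321)
   = 1.8617 − (0.001865)/(-0.980800) = 1.863602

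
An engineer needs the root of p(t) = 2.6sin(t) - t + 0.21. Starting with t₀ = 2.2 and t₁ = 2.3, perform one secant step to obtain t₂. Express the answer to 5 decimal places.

2.24258

p(2.2) = 0.1120906, p(2.3) = -0.1511664
t₂ = 2.3000000 − (-0.1511664)·(2.3000000 − 2.2000000) / (-0.1511664 − 0.1120906) = 2.3000000 − (-0.0151166)/(-0.2632571) = 2.2425784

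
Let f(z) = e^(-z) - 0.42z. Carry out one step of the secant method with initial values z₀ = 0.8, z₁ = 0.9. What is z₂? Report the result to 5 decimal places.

f(0.8) = 0.1133290, f(0.9) = 0.0285697
z₂ = 0.9000000 − 0.0285697·(0.9000000 − 0.8000000) / (0.0285697 − 0.1133290) = 0.9000000 − (0.0028570)/(-0.0847593) = 0.9337068

0.93371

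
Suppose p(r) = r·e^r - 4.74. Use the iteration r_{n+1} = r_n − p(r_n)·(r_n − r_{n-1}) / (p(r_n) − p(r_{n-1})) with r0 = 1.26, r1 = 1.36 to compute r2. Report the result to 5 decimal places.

1.29478

p(1.26) = -0.2979689, p(1.36) = 0.5588229
r2 = 1.3600000 − 0.5588229·(1.3600000 − 1.2600000) / (0.5588229 − (-0.2979689)) = 1.3600000 − (0.0558823)/(0.8567918) = 1.2947773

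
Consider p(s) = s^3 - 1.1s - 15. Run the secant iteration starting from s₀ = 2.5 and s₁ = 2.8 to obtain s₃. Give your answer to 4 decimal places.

2.6141

p(2.5) = -2.125000, p(2.8) = 3.872000
s₂ = 2.800000 − 3.872000·(2.800000 − 2.500000) / (3.872000 − (-2.125000)) = 2.800000 − (1.161600)/(5.997000) = 2.606303
p(2.606303) = -0.162795
s₃ = 2.606303 − (-0.162795)·(2.606303 − 2.800000) / (-0.162795 − 3.872000) = 2.606303 − (0.031533)/(-4.034795) = 2.614118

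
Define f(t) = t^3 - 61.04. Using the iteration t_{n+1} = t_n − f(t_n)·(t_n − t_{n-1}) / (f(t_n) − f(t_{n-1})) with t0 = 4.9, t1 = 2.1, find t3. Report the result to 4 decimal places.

f(4.9) = 56.609000, f(2.1) = -51.779000
t2 = 2.100000 − (-51.779000)·(2.100000 − 4.900000) / (-51.779000 − 56.609000) = 2.100000 − (144.981200)/(-108.388000) = 3.437613
f(3.437613) = -20.417097
t3 = 3.437613 − (-20.417097)·(3.437613 − 2.100000) / (-20.417097 − (-51.779000)) = 3.437613 − (-27.310175)/(31.361903) = 4.308420

4.3084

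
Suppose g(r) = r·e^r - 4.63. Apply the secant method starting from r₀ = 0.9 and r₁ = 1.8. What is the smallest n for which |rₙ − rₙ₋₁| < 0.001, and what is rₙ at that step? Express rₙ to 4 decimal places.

n = 6, rₙ = 1.2832

g(0.9) = -2.416357, g(1.8) = 6.259365
r₂ = 1.800000 − 6.259365·(0.900000)/(8.675723) = 1.150667;  |Δ| = 0.649333
g(1.150667) = -0.993544
r₃ = 1.150667 − (-0.993544)·(-0.649333)/(-7.252909) = 1.239617;  |Δ| = 0.088949
g(1.239617) = -0.348006
r₄ = 1.239617 − (-0.348006)·(0.088949)/(0.645538) = 1.287569;  |Δ| = 0.047952
g(1.287569) = 0.036103
r₅ = 1.287569 − 0.036103·(0.047952)/(0.384109) = 1.283062;  |Δ| = 0.004507
g(1.283062) = -0.001140
r₆ = 1.283062 − (-0.001140)·(-0.004507)/(-0.037244) = 1.283200;  |Δ| = 0.000138
|r₆ − r₅| = 0.000138 < 0.001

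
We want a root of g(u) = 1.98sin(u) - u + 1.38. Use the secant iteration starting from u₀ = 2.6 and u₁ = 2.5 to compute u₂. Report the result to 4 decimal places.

2.5246

g(2.6) = -0.199307, g(2.5) = 0.064975
u₂ = 2.500000 − 0.064975·(2.500000 − 2.600000) / (0.064975 − (-0.199307)) = 2.500000 − (-0.006497)/(0.264282) = 2.524585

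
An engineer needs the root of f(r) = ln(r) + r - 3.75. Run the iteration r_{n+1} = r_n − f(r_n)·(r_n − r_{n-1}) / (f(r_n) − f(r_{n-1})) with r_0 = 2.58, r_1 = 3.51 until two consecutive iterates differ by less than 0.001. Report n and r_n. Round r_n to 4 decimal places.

f(2.58) = -0.222211, f(3.51) = 1.015616
r_2 = 3.510000 − 1.015616·(0.930000)/(1.237827) = 2.746951;  |Δ| = 0.763049
f(2.746951) = 0.007442
r_3 = 2.746951 − 0.007442·(-0.763049)/(-1.008174) = 2.741318;  |Δ| = 0.005633
f(2.741318) = -0.000243
r_4 = 2.741318 − (-0.000243)·(-0.005633)/(-0.007685) = 2.741496;  |Δ| = 0.000178
|r_4 − r_3| = 0.000178 < 0.001

n = 4, r_n = 2.7415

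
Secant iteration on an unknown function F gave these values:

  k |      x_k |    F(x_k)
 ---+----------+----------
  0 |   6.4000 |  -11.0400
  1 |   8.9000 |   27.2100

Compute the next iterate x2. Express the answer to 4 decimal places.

7.1216

x2 = 8.9000 − 27.2100·(8.9000 − 6.4000) / (27.2100 − (-11.0400))
   = 8.9000 − (68.025000)/(38.250000) = 7.121569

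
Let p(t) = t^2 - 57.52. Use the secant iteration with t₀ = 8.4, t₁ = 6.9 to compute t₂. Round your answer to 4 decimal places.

7.5477

p(8.4) = 13.040000, p(6.9) = -9.910000
t₂ = 6.900000 − (-9.910000)·(6.900000 − 8.400000) / (-9.910000 − 13.040000) = 6.900000 − (14.865000)/(-22.950000) = 7.547712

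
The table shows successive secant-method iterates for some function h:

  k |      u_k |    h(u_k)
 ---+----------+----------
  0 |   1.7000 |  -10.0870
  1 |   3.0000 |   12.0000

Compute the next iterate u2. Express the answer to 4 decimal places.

u2 = 3.0000 − 12.0000·(3.0000 − 1.7000) / (12.0000 − (-10.0870))
   = 3.0000 − (15.600000)/(22.087000) = 2.293702

2.2937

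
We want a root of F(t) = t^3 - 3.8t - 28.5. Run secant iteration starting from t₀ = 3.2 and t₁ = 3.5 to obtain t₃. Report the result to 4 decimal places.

F(3.2) = -7.892000, F(3.5) = 1.075000
t₂ = 3.500000 − 1.075000·(3.500000 − 3.200000) / (1.075000 − (-7.892000)) = 3.500000 − (0.322500)/(8.967000) = 3.464035
F(3.464035) = -0.096518
t₃ = 3.464035 − (-0.096518)·(3.464035 − 3.500000) / (-0.096518 − 1.075000) = 3.464035 − (0.003471)/(-1.171518) = 3.466998

3.4670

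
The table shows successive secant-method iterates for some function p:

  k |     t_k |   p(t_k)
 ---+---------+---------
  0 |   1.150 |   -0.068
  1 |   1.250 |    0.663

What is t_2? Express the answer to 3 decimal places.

t_2 = 1.250 − 0.663·(1.250 − 1.150) / (0.663 − (-0.068))
   = 1.250 − (0.06630)/(0.73100) = 1.15930

1.159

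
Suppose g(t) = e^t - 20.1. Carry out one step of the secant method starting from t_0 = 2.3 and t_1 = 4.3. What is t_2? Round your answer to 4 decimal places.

2.6178

g(2.3) = -10.125818, g(4.3) = 53.599794
t_2 = 4.300000 − 53.599794·(4.300000 − 2.300000) / (53.599794 − (-10.125818)) = 4.300000 − (107.199587)/(63.725611) = 2.617794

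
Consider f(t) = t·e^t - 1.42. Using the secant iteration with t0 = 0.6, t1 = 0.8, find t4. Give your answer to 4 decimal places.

0.7030

f(0.6) = -0.326729, f(0.8) = 0.360433
t2 = 0.800000 − 0.360433·(0.800000 − 0.600000) / (0.360433 − (-0.326729)) = 0.800000 − (0.072087)/(0.687161) = 0.695095
f(0.695095) = -0.027099
t3 = 0.695095 − (-0.027099)·(0.695095 − 0.800000) / (-0.027099 − 0.360433) = 0.695095 − (0.002843)/(-0.387532) = 0.702431
f(0.702431) = -0.002035
t4 = 0.702431 − (-0.002035)·(0.702431 − 0.695095) / (-0.002035 − (-0.027099)) = 0.702431 − (-0.000015)/(0.025064) = 0.703027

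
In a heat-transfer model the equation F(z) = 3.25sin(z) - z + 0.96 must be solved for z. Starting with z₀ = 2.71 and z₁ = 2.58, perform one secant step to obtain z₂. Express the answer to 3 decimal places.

2.609

F(2.71) = -0.39047, F(2.58) = 0.11074
z₂ = 2.58000 − 0.11074·(2.58000 − 2.71000) / (0.11074 − (-0.39047)) = 2.58000 − (-0.01440)/(0.50121) = 2.60872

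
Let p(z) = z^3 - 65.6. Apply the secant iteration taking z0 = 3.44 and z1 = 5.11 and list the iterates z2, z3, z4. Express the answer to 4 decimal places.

p(3.44) = -24.892416, p(5.11) = 67.832831
z2 = 5.110000 − 67.832831·(5.110000 − 3.440000) / (67.832831 − (-24.892416)) = 5.110000 − (113.280828)/(92.725247) = 3.888317
p(3.888317) = -6.812485
z3 = 3.888317 − (-6.812485)·(3.888317 − 5.110000) / (-6.812485 − 67.832831) = 3.888317 − (8.322695)/(-74.645316) = 3.999814
p(3.999814) = -1.608934
z4 = 3.999814 − (-1.608934)·(3.999814 − 3.888317) / (-1.608934 − (-6.812485)) = 3.999814 − (-0.179391)/(5.203552) = 4.034289

3.8883, 3.9998, 4.0343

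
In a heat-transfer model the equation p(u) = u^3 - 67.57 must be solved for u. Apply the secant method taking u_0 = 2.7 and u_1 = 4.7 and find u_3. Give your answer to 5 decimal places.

p(2.7) = -47.8870000, p(4.7) = 36.2530000
u_2 = 4.7000000 − 36.2530000·(4.7000000 − 2.7000000) / (36.2530000 − (-47.8870000)) = 4.7000000 − (72.5060000)/(84.1400000) = 3.8382696
p(3.8382696) = -11.0234110
u_3 = 3.8382696 − (-11.0234110)·(3.8382696 − 4.7000000) / (-11.0234110 − 36.2530000) = 3.8382696 − (9.4992090)/(-47.2764110) = 4.0391987

4.03920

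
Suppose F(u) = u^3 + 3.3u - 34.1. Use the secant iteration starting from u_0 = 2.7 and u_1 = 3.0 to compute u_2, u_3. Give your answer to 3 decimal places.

F(2.7) = -5.50700, F(3.0) = 2.80000
u_2 = 3.00000 − 2.80000·(3.00000 − 2.70000) / (2.80000 − (-5.50700)) = 3.00000 − (0.84000)/(8.30700) = 2.89888
F(2.89888) = -0.17293
u_3 = 2.89888 − (-0.17293)·(2.89888 − 3.00000) / (-0.17293 − 2.80000) = 2.89888 − (0.01749)/(-2.97293) = 2.90476

2.899, 2.905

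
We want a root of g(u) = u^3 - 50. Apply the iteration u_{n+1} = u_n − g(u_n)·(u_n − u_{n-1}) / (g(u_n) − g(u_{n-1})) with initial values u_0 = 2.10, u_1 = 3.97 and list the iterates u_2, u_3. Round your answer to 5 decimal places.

g(2.10) = -40.7390000, g(3.97) = 12.5707730
u_2 = 3.9700000 − 12.5707730·(3.9700000 − 2.1000000) / (12.5707730 − (-40.7390000)) = 3.9700000 − (23.5073455)/(53.3097730) = 3.5290425
g(3.5290425) = -6.0488081
u_3 = 3.5290425 − (-6.0488081)·(3.5290425 − 3.9700000) / (-6.0488081 − 12.5707730) = 3.5290425 − (2.6672675)/(-18.6195811) = 3.6722931

3.52904, 3.67229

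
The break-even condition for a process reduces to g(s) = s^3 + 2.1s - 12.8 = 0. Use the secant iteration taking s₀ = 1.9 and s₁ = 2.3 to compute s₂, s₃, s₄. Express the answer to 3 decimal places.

g(1.9) = -1.95100, g(2.3) = 4.19700
s₂ = 2.30000 − 4.19700·(2.30000 − 1.90000) / (4.19700 − (-1.95100)) = 2.30000 − (1.67880)/(6.14800) = 2.02694
g(2.02694) = -0.21584
s₃ = 2.02694 − (-0.21584)·(2.02694 − 2.30000) / (-0.21584 − 4.19700) = 2.02694 − (0.05894)/(-4.41284) = 2.04029
g(2.04029) = -0.02209
s₄ = 2.04029 − (-0.02209)·(2.04029 − 2.02694) / (-0.02209 − (-0.21584)) = 2.04029 − (-0.00029)/(0.19375) = 2.04181

2.027, 2.040, 2.042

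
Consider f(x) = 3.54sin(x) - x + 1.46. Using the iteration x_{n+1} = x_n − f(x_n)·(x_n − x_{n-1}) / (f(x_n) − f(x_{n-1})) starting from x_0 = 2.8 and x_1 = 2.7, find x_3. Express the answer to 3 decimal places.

2.764

f(2.8) = -0.15414, f(2.7) = 0.27292
x_2 = 2.70000 − 0.27292·(2.70000 − 2.80000) / (0.27292 − (-0.15414)) = 2.70000 − (-0.02729)/(0.42707) = 2.76391
f(2.76391) = 0.00154
x_3 = 2.76391 − 0.00154·(2.76391 − 2.70000) / (0.00154 − 0.27292) = 2.76391 − (0.00010)/(-0.27138) = 2.76427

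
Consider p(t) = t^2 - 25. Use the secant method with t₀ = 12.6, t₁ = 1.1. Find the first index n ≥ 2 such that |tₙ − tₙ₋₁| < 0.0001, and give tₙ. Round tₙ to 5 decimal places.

p(12.6) = 133.7600000, p(1.1) = -23.7900000
t₂ = 1.1000000 − (-23.7900000)·(-11.5000000)/(-157.5500000) = 2.8364964;  |Δ| = 1.7364964
p(2.8364964) = -16.9542885
t₃ = 2.8364964 − (-16.9542885)·(1.7364964)/(6.8357115) = 7.1434452;  |Δ| = 4.3069489
p(7.1434452) = 26.0288094
t₄ = 7.1434452 − 26.0288094·(4.3069489)/(42.9830979) = 4.5353328;  |Δ| = 2.6081124
p(4.5353328) = -4.4307564
t₅ = 4.5353328 − (-4.4307564)·(-2.6081124)/(-30.4595658) = 4.9147181;  |Δ| = 0.3793853
p(4.9147181) = -0.8455463
t₆ = 4.9147181 − (-0.8455463)·(0.3793853)/(3.5852102) = 5.0041934;  |Δ| = 0.0894753
p(5.0041934) = 0.0419514
t₇ = 5.0041934 − 0.0419514·(0.0894753)/(0.8874977) = 4.9999639;  |Δ| = 0.0042294
p(4.9999639) = -0.0003605
t₈ = 4.9999639 − (-0.0003605)·(-0.0042294)/(-0.0423120) = 5.0000000;  |Δ| = 0.0000360
|t₈ − t₇| = 0.0000360 < 0.0001

n = 8, tₙ = 5.00000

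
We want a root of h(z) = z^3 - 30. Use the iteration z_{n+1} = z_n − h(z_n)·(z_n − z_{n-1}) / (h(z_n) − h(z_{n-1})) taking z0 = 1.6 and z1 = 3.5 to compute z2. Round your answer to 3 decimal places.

h(1.6) = -25.90400, h(3.5) = 12.87500
z2 = 3.50000 − 12.87500·(3.50000 − 1.60000) / (12.87500 − (-25.90400)) = 3.50000 − (24.46250)/(38.77900) = 2.86918

2.869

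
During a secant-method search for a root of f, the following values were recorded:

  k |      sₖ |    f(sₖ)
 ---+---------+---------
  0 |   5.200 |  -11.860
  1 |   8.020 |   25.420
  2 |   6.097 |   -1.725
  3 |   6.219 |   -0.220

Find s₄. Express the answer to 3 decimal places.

6.237

s₄ = 6.219 − (-0.220)·(6.219 − 6.097) / (-0.220 − (-1.725))
   = 6.219 − (-0.02684)/(1.50500) = 6.23683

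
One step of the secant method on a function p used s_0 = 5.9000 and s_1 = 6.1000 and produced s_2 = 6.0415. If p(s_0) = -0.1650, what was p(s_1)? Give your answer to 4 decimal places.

The secant line through (5.9000, -0.1650) and (6.1000, p(s_1)) crosses zero at s_2 = 6.0415.
So (5.9000, -0.1650), (6.1000, p(s_1)), (6.0415, 0) are collinear:
p(s_1) = -0.1650 · (6.1000 − 6.0415) / (5.9000 − 6.0415) = -0.1650 · (0.058500)/(-0.141500) = 0.068216

0.0682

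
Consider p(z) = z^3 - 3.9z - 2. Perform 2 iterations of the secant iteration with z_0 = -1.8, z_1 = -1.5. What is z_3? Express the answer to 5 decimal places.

p(-1.8) = -0.8120000, p(-1.5) = 0.4750000
z_2 = -1.5000000 − 0.4750000·(-1.5000000 − (-1.8000000)) / (0.4750000 − (-0.8120000)) = -1.5000000 − (0.1425000)/(1.2870000) = -1.6107226
p(-1.6107226) = 0.1029154
z_3 = -1.6107226 − 0.1029154·(-1.6107226 − (-1.5000000)) / (0.1029154 − 0.4750000) = -1.6107226 − (-0.0113951)/(-0.3720846) = -1.6413475

-1.64135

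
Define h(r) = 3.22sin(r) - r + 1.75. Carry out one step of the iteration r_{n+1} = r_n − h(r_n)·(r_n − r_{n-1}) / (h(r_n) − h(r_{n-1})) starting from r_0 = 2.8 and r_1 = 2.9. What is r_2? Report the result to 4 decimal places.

2.8070

h(2.8) = 0.028662, h(2.9) = -0.379617
r_2 = 2.900000 − (-0.379617)·(2.900000 − 2.800000) / (-0.379617 − 0.028662) = 2.900000 − (-0.037962)/(-0.408279) = 2.807020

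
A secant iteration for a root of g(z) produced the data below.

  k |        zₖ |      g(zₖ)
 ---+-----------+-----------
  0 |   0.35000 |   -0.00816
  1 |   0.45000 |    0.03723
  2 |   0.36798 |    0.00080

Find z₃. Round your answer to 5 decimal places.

z₃ = 0.36798 − 0.00080·(0.36798 − 0.45000) / (0.00080 − 0.03723)
   = 0.36798 − (-0.0000656)/(-0.0364300) = 0.3661788

0.36618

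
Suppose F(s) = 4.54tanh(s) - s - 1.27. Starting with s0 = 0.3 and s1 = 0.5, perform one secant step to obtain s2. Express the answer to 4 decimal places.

F(0.3) = -0.247441, F(0.5) = 0.328012
s2 = 0.500000 − 0.328012·(0.500000 − 0.300000) / (0.328012 − (-0.247441)) = 0.500000 − (0.065602)/(0.575453) = 0.385999

0.3860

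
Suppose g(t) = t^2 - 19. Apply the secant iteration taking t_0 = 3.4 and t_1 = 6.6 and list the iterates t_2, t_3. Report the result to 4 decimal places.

4.1440, 4.3141

g(3.4) = -7.440000, g(6.6) = 24.560000
t_2 = 6.600000 − 24.560000·(6.600000 − 3.400000) / (24.560000 − (-7.440000)) = 6.600000 − (78.592000)/(32.000000) = 4.144000
g(4.144000) = -1.827264
t_3 = 4.144000 − (-1.827264)·(4.144000 − 6.600000) / (-1.827264 − 24.560000) = 4.144000 − (4.487760)/(-26.387264) = 4.314073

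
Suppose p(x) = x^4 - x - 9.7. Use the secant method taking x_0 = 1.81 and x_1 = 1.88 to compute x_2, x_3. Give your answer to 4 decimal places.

1.8422, 1.8432

p(1.81) = -0.777169, p(1.88) = 0.911983
x_2 = 1.880000 − 0.911983·(1.880000 − 1.810000) / (0.911983 − (-0.777169)) = 1.880000 − (0.063839)/(1.689152) = 1.842207
p(1.842207) = -0.024837
x_3 = 1.842207 − (-0.024837)·(1.842207 − 1.880000) / (-0.024837 − 0.911983) = 1.842207 − (0.000939)/(-0.936820) = 1.843209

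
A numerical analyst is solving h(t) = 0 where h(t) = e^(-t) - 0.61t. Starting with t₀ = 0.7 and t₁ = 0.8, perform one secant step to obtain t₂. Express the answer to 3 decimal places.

h(0.7) = 0.06959, h(0.8) = -0.03867
t₂ = 0.80000 − (-0.03867)·(0.80000 − 0.70000) / (-0.03867 − 0.06959) = 0.80000 − (-0.00387)/(-0.10826) = 0.76428

0.764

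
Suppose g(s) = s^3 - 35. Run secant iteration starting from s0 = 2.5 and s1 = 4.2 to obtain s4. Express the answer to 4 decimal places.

3.2745

g(2.5) = -19.375000, g(4.2) = 39.088000
s2 = 4.200000 − 39.088000·(4.200000 − 2.500000) / (39.088000 − (-19.375000)) = 4.200000 − (66.449600)/(58.463000) = 3.063391
g(3.063391) = -6.252036
s3 = 3.063391 − (-6.252036)·(3.063391 − 4.200000) / (-6.252036 − 39.088000) = 3.063391 − (7.106123)/(-45.340036) = 3.220120
g(3.220120) = -1.610017
s4 = 3.220120 − (-1.610017)·(3.220120 − 3.063391) / (-1.610017 − (-6.252036)) = 3.220120 − (-0.252337)/(4.642019) = 3.274479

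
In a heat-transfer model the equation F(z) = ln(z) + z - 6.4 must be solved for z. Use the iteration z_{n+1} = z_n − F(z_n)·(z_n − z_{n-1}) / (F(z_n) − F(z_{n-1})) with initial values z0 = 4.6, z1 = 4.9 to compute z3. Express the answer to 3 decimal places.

4.826

F(4.6) = -0.27394, F(4.9) = 0.08924
z2 = 4.90000 − 0.08924·(4.90000 − 4.60000) / (0.08924 − (-0.27394)) = 4.90000 − (0.02677)/(0.36318) = 4.82629
F(4.82629) = 0.00037
z3 = 4.82629 − 0.00037·(4.82629 − 4.90000) / (0.00037 − 0.08924) = 4.82629 − (-0.00003)/(-0.08887) = 4.82598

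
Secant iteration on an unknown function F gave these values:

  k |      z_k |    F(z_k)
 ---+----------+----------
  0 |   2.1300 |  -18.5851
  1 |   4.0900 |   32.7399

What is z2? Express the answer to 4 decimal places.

z2 = 4.0900 − 32.7399·(4.0900 − 2.1300) / (32.7399 − (-18.5851))
   = 4.0900 − (64.170204)/(51.325000) = 2.839728

2.8397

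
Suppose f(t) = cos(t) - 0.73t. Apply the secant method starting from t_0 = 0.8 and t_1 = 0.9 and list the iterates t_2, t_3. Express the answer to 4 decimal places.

f(0.8) = 0.112707, f(0.9) = -0.035390
t_2 = 0.900000 − (-0.035390)·(0.900000 − 0.800000) / (-0.035390 − 0.112707) = 0.900000 − (-0.003539)/(-0.148097) = 0.876103
f(0.876103) = 0.000594
t_3 = 0.876103 − 0.000594·(0.876103 − 0.900000) / (0.000594 − (-0.035390)) = 0.876103 − (-0.000014)/(0.035984) = 0.876498

0.8761, 0.8765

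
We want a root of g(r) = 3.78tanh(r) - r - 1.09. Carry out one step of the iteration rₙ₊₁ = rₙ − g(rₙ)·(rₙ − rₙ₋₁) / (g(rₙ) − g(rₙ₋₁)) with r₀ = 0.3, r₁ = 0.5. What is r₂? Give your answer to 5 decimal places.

g(0.3) = -0.2888383, g(0.5) = 0.1568029
r₂ = 0.5000000 − 0.1568029·(0.5000000 − 0.3000000) / (0.1568029 − (-0.2888383)) = 0.5000000 − (0.0313606)/(0.4456412) = 0.4296282

0.42963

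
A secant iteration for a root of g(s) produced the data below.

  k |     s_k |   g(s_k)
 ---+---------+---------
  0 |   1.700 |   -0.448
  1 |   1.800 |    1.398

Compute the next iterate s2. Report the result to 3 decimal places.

s2 = 1.800 − 1.398·(1.800 − 1.700) / (1.398 − (-0.448))
   = 1.800 − (0.13980)/(1.84600) = 1.72427

1.724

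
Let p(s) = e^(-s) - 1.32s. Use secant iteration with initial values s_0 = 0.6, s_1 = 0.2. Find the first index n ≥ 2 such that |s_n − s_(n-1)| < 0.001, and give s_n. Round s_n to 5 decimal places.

p(0.6) = -0.2431884, p(0.2) = 0.5547308
s_2 = 0.2000000 − 0.5547308·(-0.4000000)/(0.7979191) = 0.4780887;  |Δ| = 0.2780887
p(0.4780887) = -0.0111099
s_3 = 0.4780887 − (-0.0111099)·(0.2780887)/(-0.5658407) = 0.4726286;  |Δ| = 0.0054601
p(0.4726286) = -0.0005083
s_4 = 0.4726286 − (-0.0005083)·(-0.0054601)/(0.0106017) = 0.4723669;  |Δ| = 0.0002618
|s_4 − s_3| = 0.0002618 < 0.001

n = 4, s_n = 0.47237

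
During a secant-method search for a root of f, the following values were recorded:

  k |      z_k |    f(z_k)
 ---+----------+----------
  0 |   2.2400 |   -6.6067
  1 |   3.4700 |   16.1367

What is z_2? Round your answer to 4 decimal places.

2.5973

z_2 = 3.4700 − 16.1367·(3.4700 − 2.2400) / (16.1367 − (-6.6067))
   = 3.4700 − (19.848141)/(22.743400) = 2.597301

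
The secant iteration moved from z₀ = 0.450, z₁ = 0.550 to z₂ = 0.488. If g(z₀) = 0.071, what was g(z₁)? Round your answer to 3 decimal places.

-0.116

The secant line through (0.450, 0.071) and (0.550, g(z₁)) crosses zero at z₂ = 0.488.
So (0.450, 0.071), (0.550, g(z₁)), (0.488, 0) are collinear:
g(z₁) = 0.071 · (0.550 − 0.488) / (0.450 − 0.488) = 0.071 · (0.06200)/(-0.03800) = -0.11584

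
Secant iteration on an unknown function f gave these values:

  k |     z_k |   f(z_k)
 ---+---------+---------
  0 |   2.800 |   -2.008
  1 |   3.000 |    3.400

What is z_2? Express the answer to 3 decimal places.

z_2 = 3.000 − 3.400·(3.000 − 2.800) / (3.400 − (-2.008))
   = 3.000 − (0.68000)/(5.40800) = 2.87426

2.874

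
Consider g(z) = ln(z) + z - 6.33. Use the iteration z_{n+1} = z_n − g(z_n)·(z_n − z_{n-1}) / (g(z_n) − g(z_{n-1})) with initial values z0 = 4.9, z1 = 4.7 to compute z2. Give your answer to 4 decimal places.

4.7682

g(4.9) = 0.159235, g(4.7) = -0.082437
z2 = 4.700000 − (-0.082437)·(4.700000 − 4.900000) / (-0.082437 − 0.159235) = 4.700000 − (0.016487)/(-0.241673) = 4.768222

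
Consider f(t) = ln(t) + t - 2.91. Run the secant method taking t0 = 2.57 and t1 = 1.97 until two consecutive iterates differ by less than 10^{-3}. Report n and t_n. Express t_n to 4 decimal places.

f(2.57) = 0.603906, f(1.97) = -0.261966
t2 = 1.970000 − (-0.261966)·(-0.600000)/(-0.865872) = 2.151528;  |Δ| = 0.181528
f(2.151528) = 0.007706
t3 = 2.151528 − 0.007706·(0.181528)/(0.269672) = 2.146341;  |Δ| = 0.005187
f(2.146341) = 0.000105
t4 = 2.146341 − 0.000105·(-0.005187)/(-0.007601) = 2.146269;  |Δ| = 0.000072
|t4 − t3| = 0.000072 < 10^{-3}

n = 4, t_n = 2.1463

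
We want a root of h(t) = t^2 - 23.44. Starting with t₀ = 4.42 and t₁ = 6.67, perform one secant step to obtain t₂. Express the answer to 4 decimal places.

4.7720

h(4.42) = -3.903600, h(6.67) = 21.048900
t₂ = 6.670000 − 21.048900·(6.670000 − 4.420000) / (21.048900 − (-3.903600)) = 6.670000 − (47.360025)/(24.952500) = 4.771993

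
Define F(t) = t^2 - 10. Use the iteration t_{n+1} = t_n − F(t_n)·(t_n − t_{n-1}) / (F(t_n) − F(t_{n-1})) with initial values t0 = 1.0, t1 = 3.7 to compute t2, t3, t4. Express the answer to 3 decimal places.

F(1.0) = -9.00000, F(3.7) = 3.69000
t2 = 3.70000 − 3.69000·(3.70000 − 1.00000) / (3.69000 − (-9.00000)) = 3.70000 − (9.96300)/(12.69000) = 2.91489
F(2.91489) = -1.50340
t3 = 2.91489 − (-1.50340)·(2.91489 − 3.70000) / (-1.50340 − 3.69000) = 2.91489 − (1.18033)/(-5.19340) = 3.14217
F(3.14217) = -0.12678
t4 = 3.14217 − (-0.12678)·(3.14217 − 2.91489) / (-0.12678 − (-1.50340)) = 3.14217 − (-0.02881)/(1.37661) = 3.16310

2.915, 3.142, 3.163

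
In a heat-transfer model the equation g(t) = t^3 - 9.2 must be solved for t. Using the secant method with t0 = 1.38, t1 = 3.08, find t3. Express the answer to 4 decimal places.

1.9844

g(1.38) = -6.571928, g(3.08) = 20.018112
t2 = 3.080000 − 20.018112·(3.080000 − 1.380000) / (20.018112 − (-6.571928)) = 3.080000 − (34.030790)/(26.590040) = 1.800168
g(1.800168) = -3.366369
t3 = 1.800168 − (-3.366369)·(1.800168 − 3.080000) / (-3.366369 − 20.018112) = 1.800168 − (4.308388)/(-23.384481) = 1.984409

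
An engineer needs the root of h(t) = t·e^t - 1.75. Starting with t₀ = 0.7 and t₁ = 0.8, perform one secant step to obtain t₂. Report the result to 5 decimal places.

0.79179

h(0.7) = -0.3403731, h(0.8) = 0.0304327
t₂ = 0.8000000 − 0.0304327·(0.8000000 − 0.7000000) / (0.0304327 − (-0.3403731)) = 0.8000000 − (0.0030433)/(0.3708058) = 0.7917928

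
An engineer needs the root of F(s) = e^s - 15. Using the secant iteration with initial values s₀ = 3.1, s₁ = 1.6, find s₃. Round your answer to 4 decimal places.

2.8696

F(3.1) = 7.197951, F(1.6) = -10.046968
s₂ = 1.600000 − (-10.046968)·(1.600000 − 3.100000) / (-10.046968 − 7.197951) = 1.600000 − (15.070451)/(-17.244919) = 2.473907
F(2.473907) = -3.131275
s₃ = 2.473907 − (-3.131275)·(2.473907 − 1.600000) / (-3.131275 − (-10.046968)) = 2.473907 − (-2.736443)/(6.915692) = 2.869593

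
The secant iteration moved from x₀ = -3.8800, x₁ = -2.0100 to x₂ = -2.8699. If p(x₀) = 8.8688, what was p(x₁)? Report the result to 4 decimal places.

The secant line through (-3.8800, 8.8688) and (-2.0100, p(x₁)) crosses zero at x₂ = -2.8699.
So (-3.8800, 8.8688), (-2.0100, p(x₁)), (-2.8699, 0) are collinear:
p(x₁) = 8.8688 · (-2.0100 − (-2.8699)) / (-3.8800 − (-2.8699)) = 8.8688 · (0.859900)/(-1.010100) = -7.550026

-7.5500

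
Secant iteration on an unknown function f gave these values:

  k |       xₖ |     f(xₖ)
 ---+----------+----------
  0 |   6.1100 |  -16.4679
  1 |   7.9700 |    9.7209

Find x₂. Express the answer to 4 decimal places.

7.2796

x₂ = 7.9700 − 9.7209·(7.9700 − 6.1100) / (9.7209 − (-16.4679))
   = 7.9700 − (18.080874)/(26.188800) = 7.279595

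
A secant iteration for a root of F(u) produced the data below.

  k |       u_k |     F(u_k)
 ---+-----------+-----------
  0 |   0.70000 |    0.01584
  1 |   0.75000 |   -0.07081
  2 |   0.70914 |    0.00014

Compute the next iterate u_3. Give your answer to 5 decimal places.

0.70922

u_3 = 0.70914 − 0.00014·(0.70914 − 0.75000) / (0.00014 − (-0.07081))
   = 0.70914 − (-0.0000057)/(0.0709500) = 0.7092206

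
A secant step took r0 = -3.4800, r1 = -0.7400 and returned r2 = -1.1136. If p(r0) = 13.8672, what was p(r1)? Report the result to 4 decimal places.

The secant line through (-3.4800, 13.8672) and (-0.7400, p(r1)) crosses zero at r2 = -1.1136.
So (-3.4800, 13.8672), (-0.7400, p(r1)), (-1.1136, 0) are collinear:
p(r1) = 13.8672 · (-0.7400 − (-1.1136)) / (-3.4800 − (-1.1136)) = 13.8672 · (0.373600)/(-2.366400) = -2.189311

-2.1893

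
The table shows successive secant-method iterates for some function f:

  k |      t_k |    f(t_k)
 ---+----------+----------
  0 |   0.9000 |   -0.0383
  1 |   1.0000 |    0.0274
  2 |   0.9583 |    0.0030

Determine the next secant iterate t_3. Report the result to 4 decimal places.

t_3 = 0.9583 − 0.0030·(0.9583 − 1.0000) / (0.0030 − 0.0274)
   = 0.9583 − (-0.000125)/(-0.024400) = 0.953173

0.9532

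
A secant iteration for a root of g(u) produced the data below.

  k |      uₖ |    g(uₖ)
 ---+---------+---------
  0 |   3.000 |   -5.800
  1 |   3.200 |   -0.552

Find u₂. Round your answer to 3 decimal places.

u₂ = 3.200 − (-0.552)·(3.200 − 3.000) / (-0.552 − (-5.800))
   = 3.200 − (-0.11040)/(5.24800) = 3.22104

3.221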